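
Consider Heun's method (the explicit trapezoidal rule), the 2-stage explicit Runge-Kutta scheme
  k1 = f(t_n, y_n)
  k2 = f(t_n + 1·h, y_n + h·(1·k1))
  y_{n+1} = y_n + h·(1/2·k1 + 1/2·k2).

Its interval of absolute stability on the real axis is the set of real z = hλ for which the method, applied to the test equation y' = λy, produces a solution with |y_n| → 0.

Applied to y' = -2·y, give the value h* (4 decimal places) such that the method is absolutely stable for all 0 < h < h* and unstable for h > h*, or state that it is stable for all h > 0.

(-2.0000,0); λ=-2 ⇒ h* = 1.0000.

With y'=λy (z=hλ):
  order 2, 2-stage ⇒ R(z)=1+z+z^2/2
  (e.g. R(-1.72)=0.75920, |R|=0.75920)

Boundary: |R(x)|=1, x<0.
x=-1.72: |R|=0.7592
|R(-1.63)|=0.6985 |R(-0.73)|=0.5364 |R(-0.6)|=0.5800
Bisect:
  x_lo=-2.8768 |R|=2.2613  x_hi=-0.1821 |R|=0.8345
  mid=-1.52946 |R|=0.64017 →hi
  mid=-2.20316 |R|=1.22379 →lo
  mid=-1.86631 |R|=0.87525 →hi
  mid=-2.03473 |R|=1.03534 →lo
  mid=-1.95052 |R|=0.95174 →hi
  mid=-1.99263 |R|=0.99265 →hi
  mid=-2.01368 |R|=1.01377 →lo
  ...
  [-2.00003,-1.99986] ⇒ x*=-2.0000
Interval (-2.0000, 0).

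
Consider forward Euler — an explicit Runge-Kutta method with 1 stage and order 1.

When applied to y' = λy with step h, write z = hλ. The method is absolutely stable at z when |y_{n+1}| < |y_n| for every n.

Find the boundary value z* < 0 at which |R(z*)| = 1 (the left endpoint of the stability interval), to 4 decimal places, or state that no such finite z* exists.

Set f=λy, z=hλ:
  order 1, 1-stage ⇒ R(z)=1+z
  (e.g. R(-1.69)=-0.69000, |R|=0.69000)

Solve |R(x)|<1 on ℝ⁻.
x=-1.69: |R|=0.6900
|R(-1.11)|=0.1100 |R(-0.93)|=0.0700 |R(-0.88)|=0.1200
Bisect:
  x_lo=-2.6997 |R|=1.6997  x_hi=-0.0547 |R|=0.9453
  mid=-1.37720 |R|=0.37720 →hi
  mid=-2.03845 |R|=1.03845 →lo
  mid=-1.70782 |R|=0.70782 →hi
  mid=-1.87314 |R|=0.87314 →hi
  mid=-1.95579 |R|=0.95579 →hi
  mid=-1.99712 |R|=0.99712 →hi
  mid=-2.01779 |R|=1.01779 →lo
  ...
  [-2.00003,-1.99987] ⇒ x*=-2.0000
So |R|<1 on (-2.0000, 0).

left endpoint -2.0000.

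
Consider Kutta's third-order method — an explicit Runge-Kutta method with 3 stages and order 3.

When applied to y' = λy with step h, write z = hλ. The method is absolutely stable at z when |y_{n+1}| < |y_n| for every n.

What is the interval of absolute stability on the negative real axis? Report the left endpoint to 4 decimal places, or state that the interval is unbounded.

(-2.5127, 0).

On y'=λy, z=hλ:
  order 3, 3-stage ⇒ R(z)=1+z+z^2/2+z^3/6
  (e.g. R(-0.51)=0.59794, |R|=0.59794)

Find x<0 with |R(x)|<1.
x=-0.51: |R|=0.5979
|R(-1.92)|=0.2564 |R(-1.68)|=0.0591 |R(-1.39)|=0.1284
Bisect:
  x_lo=-2.8873 |R|=1.7306  x_hi=-0.3360 |R|=0.7141
  mid=-1.61164 |R|=0.01062 →hi
  mid=-2.24945 |R|=0.61648 →hi
  mid=-2.56835 |R|=1.09380 →lo
  mid=-2.40890 |R|=0.83723 →hi
  mid=-2.48863 |R|=0.96078 →hi
  mid=-2.52849 |R|=1.02608 →lo
  mid=-2.50856 |R|=0.99313 →hi
  mid=-2.51853 |R|=1.00953 →lo
  mid=-2.51354 |R|=1.00131 →lo
  ...
  [-2.51276,-2.51261] ⇒ x*=-2.5127
Interval (-2.5127, 0).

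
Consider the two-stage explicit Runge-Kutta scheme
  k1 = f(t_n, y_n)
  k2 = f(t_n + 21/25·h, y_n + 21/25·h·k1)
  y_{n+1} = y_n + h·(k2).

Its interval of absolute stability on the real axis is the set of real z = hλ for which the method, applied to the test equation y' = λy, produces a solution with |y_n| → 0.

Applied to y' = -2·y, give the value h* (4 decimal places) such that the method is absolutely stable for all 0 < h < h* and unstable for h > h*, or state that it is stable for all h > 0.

Test eqn y'=λy, z=hλ:
  k1=λy_n ⇒ h·k1=z·y_n;  k2=λ(1+21/25z)y_n ⇒ h·k2=z(1+21/25z)y_n
  y_{n+1}/y_n = 1 + z(1+21/25z) = 1 + z + 21/25z²
  R(z) = 1 + z + 21/25z².

Find x<0 with |R(x)|<1.
x=-1.54: |R|=1.4521
R=1: x+21/25x²=0 ⇒ x=−25/21=-1.1905; min R=1−1/(4·21/25)=0.7024>−1
Confirm numerically:
  x=-0.879: |R|=0.77002 <1
  x=-0.665: |R|=0.70647 <1
  x=-0.610: |R|=0.70256 <1
  x=-1.713: |R|=1.75187 >1
  x=-1.372: |R|=1.20920 >1
  x=-1.274: |R|=1.08938 >1
So |R|<1 on (-1.1905, 0).

(-1.1905,0); λ=-2 ⇒ h* = (25/21)/2 = 0.5952.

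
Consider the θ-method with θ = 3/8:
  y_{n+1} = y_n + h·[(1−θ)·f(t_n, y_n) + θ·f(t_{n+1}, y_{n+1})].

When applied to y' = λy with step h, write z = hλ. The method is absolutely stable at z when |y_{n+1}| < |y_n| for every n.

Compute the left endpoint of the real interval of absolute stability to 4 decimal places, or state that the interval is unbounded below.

On y'=λy, z=hλ:
  y_{n+1} = y_n + z·[5/8·y_n + 3/8·y_{n+1}] ⇒ (1 − 3/8z)y_{n+1} = (1 + 5/8z)y_n
  Hence R(z) = (1 + 5/8z)/(1 − 3/8z).

Boundary: |R(x)|=1, x<0.
x=-1.54: |R|=0.0238
R=−1: 1+5/8x = −1+3/8x ⇒ -1/4x=2 ⇒ x=2/(-1/4)=-8.0000
Confirm numerically:
  x=-7.319: |R|=0.95453 <1
  x=-5.930: |R|=0.83947 <1
  x=-5.666: |R|=0.81327 <1
  x=-4.727: |R|=0.70488 <1
  x=-8.472: |R|=1.02825 >1
  x=-8.394: |R|=1.02375 >1
  x=-8.122: |R|=1.00754 >1
Interval (-8.0000, 0).

z* = -8.0000.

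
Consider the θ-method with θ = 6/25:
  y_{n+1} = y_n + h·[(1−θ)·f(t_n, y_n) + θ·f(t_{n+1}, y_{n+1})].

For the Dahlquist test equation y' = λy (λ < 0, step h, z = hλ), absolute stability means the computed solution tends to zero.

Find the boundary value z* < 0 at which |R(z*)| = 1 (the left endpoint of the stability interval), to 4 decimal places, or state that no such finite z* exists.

z* = -3.8462.

With y'=λy (z=hλ):
  y_{n+1} = y_n + z·[19/25·y_n + 6/25·y_{n+1}] ⇒ (1 − 6/25z)y_{n+1} = (1 + 19/25z)y_n
  ⇒ R(z) = (1 + 19/25z)/(1 − 6/25z).

Need |R(x)|<1, x<0.
x=-0.36: |R|=0.6686
R=−1: 1+19/25x = −1+6/25x ⇒ -13/25x=2 ⇒ x=2/(-13/25)=-3.8462
Confirm numerically:
  x=-3.781: |R|=0.98224 <1
  x=-3.196: |R|=0.80867 <1
  x=-1.845: |R|=0.27876 <1
  x=-1.583: |R|=0.14717 <1
  x=-4.198: |R|=1.09114 >1
  x=-4.080: |R|=1.06144 >1
Stable set (-3.8462, 0).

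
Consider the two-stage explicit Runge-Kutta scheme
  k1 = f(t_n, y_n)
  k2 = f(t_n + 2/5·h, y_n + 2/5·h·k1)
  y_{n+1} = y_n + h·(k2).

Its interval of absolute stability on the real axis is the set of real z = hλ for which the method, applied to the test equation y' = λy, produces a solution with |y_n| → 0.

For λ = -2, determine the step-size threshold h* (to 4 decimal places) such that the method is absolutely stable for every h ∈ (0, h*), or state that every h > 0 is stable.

Set f=λy, z=hλ:
  k1=λy_n ⇒ h·k1=z·y_n;  k2=λ(1+2/5z)y_n ⇒ h·k2=z(1+2/5z)y_n
  y_{n+1}/y_n = 1 + z(1+2/5z) = 1 + z + 2/5z²
  so R(z) = 1 + z + 2/5z².

Boundary: |R(x)|=1, x<0.
x=-1.3: |R|=0.3760
R=1: x+2/5x²=0 ⇒ x=−5/2=-2.5000; min R=1−1/(4·2/5)=0.3750>−1
Confirm numerically:
  x=-1.952: |R|=0.57212 <1
  x=-1.365: |R|=0.38029 <1
  x=-1.322: |R|=0.37707 <1
  x=-3.017: |R|=1.62392 >1
  x=-2.939: |R|=1.51609 >1
Interval (-2.5000, 0).

(-2.5000,0); λ=-2 ⇒ h* = (5/2)/2 = 1.2500.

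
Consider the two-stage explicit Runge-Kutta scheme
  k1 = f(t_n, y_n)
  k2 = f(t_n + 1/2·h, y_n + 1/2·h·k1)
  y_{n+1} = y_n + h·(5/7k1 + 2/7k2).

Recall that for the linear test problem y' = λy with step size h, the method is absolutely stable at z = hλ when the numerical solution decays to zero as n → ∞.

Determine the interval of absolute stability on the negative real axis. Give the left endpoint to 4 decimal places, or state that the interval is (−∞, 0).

With y'=λy (z=hλ):
  k1=λy_n ⇒ h·k1=z·y_n;  k2=λ(1+1/2z)y_n ⇒ h·k2=z(1+1/2z)y_n
  y_{n+1}/y_n = 1 + 5/7z + 2/7z(1+1/2z) = 1 + z + 1/7z²
  so R(z) = 1 + z + 1/7z².

Boundary: |R(x)|=1, x<0.
x=-1.31: |R|=0.0648
R=1: x+1/7x²=0 ⇒ x=−7=-7.0000; min R=1−1/(4·1/7)=-0.7500>−1
Confirm numerically:
  x=-6.077: |R|=0.19870 <1
  x=-5.054: |R|=0.40501 <1
  x=-4.381: |R|=0.63912 <1
  x=-7.595: |R|=1.64557 >1
  x=-7.141: |R|=1.14384 >1
  x=-7.119: |R|=1.12102 >1
So |R|<1 on (-7.0000, 0).

(-7.0000, 0).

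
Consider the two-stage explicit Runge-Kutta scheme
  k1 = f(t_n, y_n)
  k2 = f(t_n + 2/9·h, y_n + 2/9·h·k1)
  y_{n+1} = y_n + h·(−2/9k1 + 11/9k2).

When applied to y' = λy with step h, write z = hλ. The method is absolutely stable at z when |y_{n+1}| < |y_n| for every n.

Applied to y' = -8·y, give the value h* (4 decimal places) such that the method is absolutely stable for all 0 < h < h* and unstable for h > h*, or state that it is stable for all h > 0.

(-3.6818,0); λ=-8 ⇒ h* = (81/22)/8 = 0.4602.

Test eqn y'=λy, z=hλ:
  k1=λy_n ⇒ h·k1=z·y_n;  k2=λ(1+2/9z)y_n ⇒ h·k2=z(1+2/9z)y_n
  y_{n+1}/y_n = 1 − 2/9z + 11/9z(1+2/9z) = 1 + z + 22/81z²
  Hence R(z) = 1 + z + 22/81z².

Need |R(x)|<1, x<0.
x=-0.78: |R|=0.3852
R=1: x+22/81x²=0 ⇒ x=−81/22=-3.6818; min R=1−1/(4·22/81)=0.0795>−1
Confirm numerically:
  x=-3.267: |R|=0.63192 <1
  x=-3.120: |R|=0.52391 <1
  x=-2.367: |R|=0.15472 <1
  x=-4.149: |R|=1.52646 >1
  x=-4.040: |R|=1.39303 >1
Stable set (-3.6818, 0).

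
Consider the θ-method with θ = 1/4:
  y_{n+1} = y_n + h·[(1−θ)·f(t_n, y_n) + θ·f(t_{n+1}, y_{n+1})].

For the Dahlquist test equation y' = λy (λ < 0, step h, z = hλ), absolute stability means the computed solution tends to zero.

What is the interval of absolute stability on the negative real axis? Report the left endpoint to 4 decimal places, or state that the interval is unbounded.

Set f=λy, z=hλ:
  y_{n+1} = y_n + z·[3/4·y_n + 1/4·y_{n+1}] ⇒ (1 − 1/4z)y_{n+1} = (1 + 3/4z)y_n
  Hence R(z) = (1 + 3/4z)/(1 − 1/4z).

Find x<0 with |R(x)|<1.
x=-0.59: |R|=0.4858
R=−1: 1+3/4x = −1+1/4x ⇒ -1/2x=2 ⇒ x=2/(-1/2)=-4.0000
Confirm numerically:
  x=-3.648: |R|=0.90795 <1
  x=-2.916: |R|=0.68652 <1
  x=-2.529: |R|=0.54940 <1
  x=-1.874: |R|=0.27613 <1
  x=-4.571: |R|=1.13324 >1
  x=-4.058: |R|=1.01440 >1
Interval (-4.0000, 0).

(-4.0000, 0).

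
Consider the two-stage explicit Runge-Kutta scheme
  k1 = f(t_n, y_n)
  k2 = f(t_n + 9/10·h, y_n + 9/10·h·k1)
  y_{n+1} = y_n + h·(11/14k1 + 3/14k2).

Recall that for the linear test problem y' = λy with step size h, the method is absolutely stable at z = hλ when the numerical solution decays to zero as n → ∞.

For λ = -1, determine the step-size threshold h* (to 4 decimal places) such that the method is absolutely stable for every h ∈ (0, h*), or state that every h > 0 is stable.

With y'=λy (z=hλ):
  k1=λy_n ⇒ h·k1=z·y_n;  k2=λ(1+9/10z)y_n ⇒ h·k2=z(1+9/10z)y_n
  y_{n+1}/y_n = 1 + 11/14z + 3/14z(1+9/10z) = 1 + z + 27/140z²
  ⇒ R(z) = 1 + z + 27/140z².

Need |R(x)|<1, x<0.
x=-0.52: |R|=0.5321
R=1: x+27/140x²=0 ⇒ x=−140/27=-5.1852; min R=1−1/(4·27/140)=-0.2963>−1
Confirm numerically:
  x=-3.829: |R|=0.00147 <1
  x=-2.793: |R|=0.28855 <1
  x=-2.252: |R|=0.27392 <1
  x=-5.702: |R|=1.56833 >1
  x=-5.617: |R|=1.46778 >1
So |R|<1 on (-5.1852, 0).

(-5.1852,0); λ=-1 ⇒ h* = (140/27)/1 = 5.1852.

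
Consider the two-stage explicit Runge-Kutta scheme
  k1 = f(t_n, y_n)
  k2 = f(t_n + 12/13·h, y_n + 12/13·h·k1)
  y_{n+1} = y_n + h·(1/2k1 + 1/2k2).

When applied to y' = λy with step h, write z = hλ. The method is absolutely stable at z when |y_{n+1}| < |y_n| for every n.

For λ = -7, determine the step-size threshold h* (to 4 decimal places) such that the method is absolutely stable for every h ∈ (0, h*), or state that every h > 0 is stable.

On y'=λy, z=hλ:
  k1=λy_n ⇒ h·k1=z·y_n;  k2=λ(1+12/13z)y_n ⇒ h·k2=z(1+12/13z)y_n
  y_{n+1}/y_n = 1 + 1/2z + 1/2z(1+12/13z) = 1 + z + 6/13z²
  so R(z) = 1 + z + 6/13z².

Need |R(x)|<1, x<0.
x=-0.6: |R|=0.5662
R=1: x+6/13x²=0 ⇒ x=−13/6=-2.1667; min R=1−1/(4·6/13)=0.4583>−1
Confirm numerically:
  x=-2.069: |R|=0.90674 <1
  x=-2.035: |R|=0.87633 <1
  x=-1.718: |R|=0.64424 <1
  x=-2.688: |R|=1.64677 >1
  x=-2.622: |R|=1.55102 >1
  x=-2.395: |R|=1.25240 >1
So |R|<1 on (-2.1667, 0).

(-2.1667,0); λ=-7 ⇒ h* = (13/6)/7 = 0.3095.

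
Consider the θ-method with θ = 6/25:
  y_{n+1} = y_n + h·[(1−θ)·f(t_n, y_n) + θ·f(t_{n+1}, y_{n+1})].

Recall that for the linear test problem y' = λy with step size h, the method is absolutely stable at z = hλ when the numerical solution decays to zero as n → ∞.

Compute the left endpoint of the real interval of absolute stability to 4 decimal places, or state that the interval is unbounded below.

On y'=λy, z=hλ:
  y_{n+1} = y_n + z·[19/25·y_n + 6/25·y_{n+1}] ⇒ (1 − 6/25z)y_{n+1} = (1 + 19/25z)y_n
  Hence R(z) = (1 + 19/25z)/(1 − 6/25z).

Need |R(x)|<1, x<0.
x=-0.37: |R|=0.6602
R=−1: 1+19/25x = −1+6/25x ⇒ -13/25x=2 ⇒ x=2/(-13/25)=-3.8462
Confirm numerically:
  x=-3.633: |R|=0.94079 <1
  x=-2.731: |R|=0.64971 <1
  x=-1.652: |R|=0.18297 <1
  x=-4.328: |R|=1.12290 >1
  x=-4.078: |R|=1.06093 >1
  x=-3.893: |R|=1.01259 >1
Interval (-3.8462, 0).

z* = -3.8462.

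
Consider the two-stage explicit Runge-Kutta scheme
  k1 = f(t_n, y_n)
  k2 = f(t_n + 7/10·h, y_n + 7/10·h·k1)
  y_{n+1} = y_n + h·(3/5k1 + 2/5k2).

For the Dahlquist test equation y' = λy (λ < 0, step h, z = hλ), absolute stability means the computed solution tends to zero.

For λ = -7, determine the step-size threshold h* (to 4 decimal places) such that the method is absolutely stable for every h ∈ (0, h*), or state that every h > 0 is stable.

On y'=λy, z=hλ:
  k1=λy_n ⇒ h·k1=z·y_n;  k2=λ(1+7/10z)y_n ⇒ h·k2=z(1+7/10z)y_n
  y_{n+1}/y_n = 1 + 3/5z + 2/5z(1+7/10z) = 1 + z + 7/25z²
  so R(z) = 1 + z + 7/25z².

Find x<0 with |R(x)|<1.
x=-0.65: |R|=0.4683
R=1: x+7/25x²=0 ⇒ x=−25/7=-3.5714; min R=1−1/(4·7/25)=0.1071>−1
Confirm numerically:
  x=-2.901: |R|=0.45542 <1
  x=-2.368: |R|=0.20208 <1
  x=-2.204: |R|=0.15613 <1
  x=-1.601: |R|=0.11670 <1
  x=-4.149: |R|=1.67098 >1
  x=-4.067: |R|=1.56434 >1
  x=-4.014: |R|=1.49741 >1
Interval (-3.5714, 0).

(-3.5714,0); λ=-7 ⇒ h* = (25/7)/7 = 0.5102.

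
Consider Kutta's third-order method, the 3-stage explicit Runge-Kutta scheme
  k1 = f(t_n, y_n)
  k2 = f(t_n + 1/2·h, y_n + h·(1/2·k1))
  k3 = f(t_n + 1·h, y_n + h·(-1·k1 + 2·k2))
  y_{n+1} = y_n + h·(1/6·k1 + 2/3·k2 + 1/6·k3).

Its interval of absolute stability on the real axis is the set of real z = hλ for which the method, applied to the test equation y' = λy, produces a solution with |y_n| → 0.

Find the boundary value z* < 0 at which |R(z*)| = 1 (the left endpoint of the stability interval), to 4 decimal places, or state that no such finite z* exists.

z* = -2.5127.

On y'=λy, z=hλ:
  order 3, 3-stage ⇒ R(z)=1+z+z^2/2+z^3/6
  (e.g. R(-1.24)=0.21103, |R|=0.21103)

Find x<0 with |R(x)|<1.
x=-1.24: |R|=0.2110
|R(-2.46)|=0.9154 |R(-1.63)|=0.0233 |R(-1.57)|=0.0175
Bisect:
  x_lo=-3.2285 |R|=2.6255  x_hi=-0.1368 |R|=0.8721
  mid=-1.68267 |R|=0.06103 →hi
  mid=-2.45559 |R|=0.90846 →hi
  mid=-2.84204 |R|=1.62940 →lo
  mid=-2.64881 |R|=1.23815 →lo
  mid=-2.55220 |R|=1.06606 →lo
  mid=-2.50389 |R|=0.98550 →hi
  mid=-2.52805 |R|=1.02534 →lo
  mid=-2.51597 |R|=1.00531 →lo
  mid=-2.50993 |R|=0.99538 →hi
  ...
  [-2.51276,-2.51257] ⇒ x*=-2.5127
Interval (-2.5127, 0).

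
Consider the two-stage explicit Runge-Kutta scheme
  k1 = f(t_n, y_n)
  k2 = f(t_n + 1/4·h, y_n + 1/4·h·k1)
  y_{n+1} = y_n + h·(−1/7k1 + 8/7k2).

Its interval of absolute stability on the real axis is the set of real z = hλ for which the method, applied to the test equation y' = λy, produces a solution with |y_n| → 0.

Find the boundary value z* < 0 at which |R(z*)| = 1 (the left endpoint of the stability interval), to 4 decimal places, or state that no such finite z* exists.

left endpoint -3.5000.

Test eqn y'=λy, z=hλ:
  k1=λy_n ⇒ h·k1=z·y_n;  k2=λ(1+1/4z)y_n ⇒ h·k2=z(1+1/4z)y_n
  y_{n+1}/y_n = 1 − 1/7z + 8/7z(1+1/4z) = 1 + z + 2/7z²
  so R(z) = 1 + z + 2/7z².

Boundary: |R(x)|=1, x<0.
x=-1.3: |R|=0.1829
R=1: x+2/7x²=0 ⇒ x=−7/2=-3.5000; min R=1−1/(4·2/7)=0.1250>−1
Confirm numerically:
  x=-3.347: |R|=0.85369 <1
  x=-3.060: |R|=0.61531 <1
  x=-2.691: |R|=0.37799 <1
  x=-2.486: |R|=0.27977 <1
  x=-3.842: |R|=1.37542 >1
  x=-3.624: |R|=1.12839 >1
Interval (-3.5000, 0).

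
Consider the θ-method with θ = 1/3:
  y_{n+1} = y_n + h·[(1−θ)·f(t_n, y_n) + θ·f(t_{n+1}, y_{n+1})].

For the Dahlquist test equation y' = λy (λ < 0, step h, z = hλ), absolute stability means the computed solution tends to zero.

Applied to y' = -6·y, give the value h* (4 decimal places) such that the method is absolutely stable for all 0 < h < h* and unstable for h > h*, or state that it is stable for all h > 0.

With y'=λy (z=hλ):
  y_{n+1} = y_n + z·[2/3·y_n + 1/3·y_{n+1}] ⇒ (1 − 1/3z)y_{n+1} = (1 + 2/3z)y_n
  R(z) = (1 + 2/3z)/(1 − 1/3z).

Boundary: |R(x)|=1, x<0.
x=-0.48: |R|=0.5862
R=−1: 1+2/3x = −1+1/3x ⇒ -1/3x=2 ⇒ x=2/(-1/3)=-6.0000
Confirm numerically:
  x=-5.189: |R|=0.90096 <1
  x=-4.307: |R|=0.76830 <1
  x=-4.206: |R|=0.75104 <1
  x=-4.028: |R|=0.71941 <1
  x=-6.467: |R|=1.04933 >1
  x=-6.115: |R|=1.01262 >1
  x=-6.053: |R|=1.00585 >1
Interval (-6.0000, 0).

(-6.0000,0); λ=-6 ⇒ h* = (6)/6 = 1.0000.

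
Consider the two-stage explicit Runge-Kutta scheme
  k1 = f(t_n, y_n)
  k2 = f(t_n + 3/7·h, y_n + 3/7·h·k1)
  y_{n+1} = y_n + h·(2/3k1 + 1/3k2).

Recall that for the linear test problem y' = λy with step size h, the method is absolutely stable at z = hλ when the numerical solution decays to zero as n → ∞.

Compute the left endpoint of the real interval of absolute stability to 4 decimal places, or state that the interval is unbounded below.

Set f=λy, z=hλ:
  k1=λy_n ⇒ h·k1=z·y_n;  k2=λ(1+3/7z)y_n ⇒ h·k2=z(1+3/7z)y_n
  y_{n+1}/y_n = 1 + 2/3z + 1/3z(1+3/7z) = 1 + z + 1/7z²
  Hence R(z) = 1 + z + 1/7z².

Boundary: |R(x)|=1, x<0.
x=-0.4: |R|=0.6229
R=1: x+1/7x²=0 ⇒ x=−7=-7.0000; min R=1−1/(4·1/7)=-0.7500>−1
Confirm numerically:
  x=-6.491: |R|=0.52801 <1
  x=-5.546: |R|=0.15198 <1
  x=-3.991: |R|=0.71556 <1
  x=-7.485: |R|=1.51860 >1
  x=-7.359: |R|=1.37741 >1
  x=-7.290: |R|=1.30201 >1
So |R|<1 on (-7.0000, 0).

left endpoint -7.0000.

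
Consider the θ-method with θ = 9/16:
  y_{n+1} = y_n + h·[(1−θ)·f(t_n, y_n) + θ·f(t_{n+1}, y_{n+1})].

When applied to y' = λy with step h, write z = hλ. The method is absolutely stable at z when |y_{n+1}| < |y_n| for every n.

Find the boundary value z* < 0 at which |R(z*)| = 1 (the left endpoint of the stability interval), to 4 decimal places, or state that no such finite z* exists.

On y'=λy, z=hλ:
  y_{n+1} = y_n + z·[7/16·y_n + 9/16·y_{n+1}] ⇒ (1 − 9/16z)y_{n+1} = (1 + 7/16z)y_n
  ⇒ R(z) = (1 + 7/16z)/(1 − 9/16z).

Need |R(x)|<1, x<0.
x=-0.83: |R|=0.4342
x=-2: |R|=0.0588
x=-10: |R|=0.5094
x=-100: |R|=0.7467
θ=9/16≥1/2 ⇒ |1+7/16x|<|1−9/16x| ∀x<0 ⇒ stable on all of ℝ⁻.

interval (−∞, 0).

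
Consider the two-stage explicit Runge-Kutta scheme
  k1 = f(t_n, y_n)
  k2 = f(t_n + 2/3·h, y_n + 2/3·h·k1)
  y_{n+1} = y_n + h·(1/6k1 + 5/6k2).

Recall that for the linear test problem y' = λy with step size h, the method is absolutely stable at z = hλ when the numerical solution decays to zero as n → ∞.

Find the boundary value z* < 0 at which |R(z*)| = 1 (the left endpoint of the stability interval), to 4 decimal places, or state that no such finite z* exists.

left endpoint -1.8000.

Test eqn y'=λy, z=hλ:
  k1=λy_n ⇒ h·k1=z·y_n;  k2=λ(1+2/3z)y_n ⇒ h·k2=z(1+2/3z)y_n
  y_{n+1}/y_n = 1 + 1/6z + 5/6z(1+2/3z) = 1 + z + 5/9z²
  so R(z) = 1 + z + 5/9z².

Need |R(x)|<1, x<0.
x=-1.18: |R|=0.5936
R=1: x+5/9x²=0 ⇒ x=−9/5=-1.8000; min R=1−1/(4·5/9)=0.5500>−1
Confirm numerically:
  x=-1.571: |R|=0.80013 <1
  x=-1.250: |R|=0.61806 <1
  x=-0.861: |R|=0.55085 <1
  x=-2.372: |R|=1.75377 >1
  x=-2.168: |R|=1.44324 >1
  x=-1.899: |R|=1.10445 >1
So |R|<1 on (-1.8000, 0).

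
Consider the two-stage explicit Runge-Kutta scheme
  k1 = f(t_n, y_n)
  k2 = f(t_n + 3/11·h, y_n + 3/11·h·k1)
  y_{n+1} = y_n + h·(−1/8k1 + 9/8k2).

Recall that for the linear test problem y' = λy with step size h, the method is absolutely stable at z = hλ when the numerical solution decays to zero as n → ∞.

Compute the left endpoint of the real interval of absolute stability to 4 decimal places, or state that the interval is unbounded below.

With y'=λy (z=hλ):
  k1=λy_n ⇒ h·k1=z·y_n;  k2=λ(1+3/11z)y_n ⇒ h·k2=z(1+3/11z)y_n
  y_{n+1}/y_n = 1 − 1/8z + 9/8z(1+3/11z) = 1 + z + 27/88z²
  Hence R(z) = 1 + z + 27/88z².

Need |R(x)|<1, x<0.
x=-0.84: |R|=0.3765
R=1: x+27/88x²=0 ⇒ x=−88/27=-3.2593; min R=1−1/(4·27/88)=0.1852>−1
Confirm numerically:
  x=-2.716: |R|=0.54729 <1
  x=-2.518: |R|=0.42733 <1
  x=-1.610: |R|=0.18530 <1
  x=-1.451: |R|=0.19498 <1
  x=-3.802: |R|=1.63312 >1
  x=-3.504: |R|=1.26312 >1
Interval (-3.2593, 0).

left endpoint -3.2593.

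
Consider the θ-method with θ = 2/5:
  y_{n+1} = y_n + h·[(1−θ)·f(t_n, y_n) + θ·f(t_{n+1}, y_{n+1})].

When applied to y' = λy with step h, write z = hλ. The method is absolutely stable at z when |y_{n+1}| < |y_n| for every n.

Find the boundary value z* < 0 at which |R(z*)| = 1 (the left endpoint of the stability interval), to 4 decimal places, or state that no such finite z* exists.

left endpoint -10.0000.

Test eqn y'=λy, z=hλ:
  y_{n+1} = y_n + z·[3/5·y_n + 2/5·y_{n+1}] ⇒ (1 − 2/5z)y_{n+1} = (1 + 3/5z)y_n
  so R(z) = (1 + 3/5z)/(1 − 2/5z).

Boundary: |R(x)|=1, x<0.
x=-1.25: |R|=0.1667
R=−1: 1+3/5x = −1+2/5x ⇒ -1/5x=2 ⇒ x=2/(-1/5)=-10.0000
Confirm numerically:
  x=-9.588: |R|=0.98296 <1
  x=-9.404: |R|=0.97497 <1
  x=-5.544: |R|=0.72302 <1
  x=-4.274: |R|=0.57735 <1
  x=-10.390: |R|=1.01513 >1
  x=-10.043: |R|=1.00171 >1
So |R|<1 on (-10.0000, 0).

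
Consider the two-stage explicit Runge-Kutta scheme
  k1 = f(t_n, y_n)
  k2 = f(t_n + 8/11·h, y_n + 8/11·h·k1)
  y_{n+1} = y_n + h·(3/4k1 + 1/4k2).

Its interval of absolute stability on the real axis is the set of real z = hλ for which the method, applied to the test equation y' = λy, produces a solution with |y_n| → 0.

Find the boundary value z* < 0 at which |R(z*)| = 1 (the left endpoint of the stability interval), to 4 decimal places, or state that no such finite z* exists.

z* = -5.5000.

Test eqn y'=λy, z=hλ:
  k1=λy_n ⇒ h·k1=z·y_n;  k2=λ(1+8/11z)y_n ⇒ h·k2=z(1+8/11z)y_n
  y_{n+1}/y_n = 1 + 3/4z + 1/4z(1+8/11z) = 1 + z + 2/11z²
  R(z) = 1 + z + 2/11z².

Find x<0 with |R(x)|<1.
x=-0.31: |R|=0.7075
R=1: x+2/11x²=0 ⇒ x=−11/2=-5.5000; min R=1−1/(4·2/11)=-0.3750>−1
Confirm numerically:
  x=-5.353: |R|=0.85693 <1
  x=-3.713: |R|=0.20639 <1
  x=-3.324: |R|=0.31510 <1
  x=-2.275: |R|=0.33398 <1
  x=-6.049: |R|=1.60380 >1
  x=-6.029: |R|=1.57988 >1
  x=-5.896: |R|=1.42451 >1
So |R|<1 on (-5.5000, 0).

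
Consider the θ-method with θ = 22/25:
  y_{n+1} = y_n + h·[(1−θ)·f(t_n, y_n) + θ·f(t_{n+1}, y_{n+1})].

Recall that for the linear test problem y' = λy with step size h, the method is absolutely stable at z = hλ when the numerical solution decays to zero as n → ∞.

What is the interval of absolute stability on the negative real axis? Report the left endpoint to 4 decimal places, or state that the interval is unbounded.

Set f=λy, z=hλ:
  y_{n+1} = y_n + z·[3/25·y_n + 22/25·y_{n+1}] ⇒ (1 − 22/25z)y_{n+1} = (1 + 3/25z)y_n
  ⇒ R(z) = (1 + 3/25z)/(1 − 22/25z).

Find x<0 with |R(x)|<1.
x=-0.73: |R|=0.5555
x=-2: |R|=0.2754
x=-10: |R|=0.0204
x=-100: |R|=0.1236
θ=22/25≥1/2 ⇒ |1+3/25x|<|1−22/25x| ∀x<0 ⇒ stable on all of ℝ⁻.

unbounded; (−∞, 0).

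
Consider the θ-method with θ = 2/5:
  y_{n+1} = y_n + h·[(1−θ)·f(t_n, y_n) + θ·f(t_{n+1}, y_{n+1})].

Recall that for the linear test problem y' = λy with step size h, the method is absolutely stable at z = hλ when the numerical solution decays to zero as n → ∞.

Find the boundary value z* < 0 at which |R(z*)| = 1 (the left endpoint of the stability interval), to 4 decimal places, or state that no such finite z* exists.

z* = -10.0000.

Set f=λy, z=hλ:
  y_{n+1} = y_n + z·[3/5·y_n + 2/5·y_{n+1}] ⇒ (1 − 2/5z)y_{n+1} = (1 + 3/5z)y_n
  Hence R(z) = (1 + 3/5z)/(1 − 2/5z).

Boundary: |R(x)|=1, x<0.
x=-0.55: |R|=0.5492
R=−1: 1+3/5x = −1+2/5x ⇒ -1/5x=2 ⇒ x=2/(-1/5)=-10.0000
Confirm numerically:
  x=-9.957: |R|=0.99827 <1
  x=-6.495: |R|=0.80517 <1
  x=-6.435: |R|=0.80050 <1
  x=-5.391: |R|=0.70796 <1
  x=-10.551: |R|=1.02111 >1
  x=-10.332: |R|=1.01294 >1
So |R|<1 on (-10.0000, 0).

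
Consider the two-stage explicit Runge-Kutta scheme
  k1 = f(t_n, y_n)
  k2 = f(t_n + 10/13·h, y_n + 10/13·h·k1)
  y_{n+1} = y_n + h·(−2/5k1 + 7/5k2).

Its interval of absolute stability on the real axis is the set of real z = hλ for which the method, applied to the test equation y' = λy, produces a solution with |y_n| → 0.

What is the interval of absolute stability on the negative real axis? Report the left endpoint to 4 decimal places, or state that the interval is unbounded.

z∈(-0.9286,0).

Set f=λy, z=hλ:
  k1=λy_n ⇒ h·k1=z·y_n;  k2=λ(1+10/13z)y_n ⇒ h·k2=z(1+10/13z)y_n
  y_{n+1}/y_n = 1 − 2/5z + 7/5z(1+10/13z) = 1 + z + 14/13z²
  R(z) = 1 + z + 14/13z².

Find x<0 with |R(x)|<1.
x=-1.74: |R|=2.5205
R=1: x+14/13x²=0 ⇒ x=−13/14=-0.9286; min R=1−1/(4·14/13)=0.7679>−1
Confirm numerically:
  x=-0.686: |R|=0.82080 <1
  x=-0.509: |R|=0.77001 <1
  x=-0.433: |R|=0.76891 <1
  x=-1.471: |R|=1.85929 >1
  x=-1.307: |R|=1.53265 >1
Stable set (-0.9286, 0).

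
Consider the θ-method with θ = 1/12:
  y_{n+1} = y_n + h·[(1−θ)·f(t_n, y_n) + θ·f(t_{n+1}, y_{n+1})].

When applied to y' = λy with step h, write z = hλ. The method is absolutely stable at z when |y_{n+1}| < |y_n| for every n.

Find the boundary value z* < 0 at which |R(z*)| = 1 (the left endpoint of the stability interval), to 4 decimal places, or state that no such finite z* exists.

Set f=λy, z=hλ:
  y_{n+1} = y_n + z·[11/12·y_n + 1/12·y_{n+1}] ⇒ (1 − 1/12z)y_{n+1} = (1 + 11/12z)y_n
  so R(z) = (1 + 11/12z)/(1 − 1/12z).

Boundary: |R(x)|=1, x<0.
x=-0.74: |R|=0.3030
R=−1: 1+11/12x = −1+1/12x ⇒ -5/6x=2 ⇒ x=2/(-5/6)=-2.4000
Confirm numerically:
  x=-2.367: |R|=0.97703 <1
  x=-1.597: |R|=0.40943 <1
  x=-1.226: |R|=0.11235 <1
  x=-2.781: |R|=1.25776 >1
  x=-2.523: |R|=1.08469 >1
So |R|<1 on (-2.4000, 0).

z* = -2.4000.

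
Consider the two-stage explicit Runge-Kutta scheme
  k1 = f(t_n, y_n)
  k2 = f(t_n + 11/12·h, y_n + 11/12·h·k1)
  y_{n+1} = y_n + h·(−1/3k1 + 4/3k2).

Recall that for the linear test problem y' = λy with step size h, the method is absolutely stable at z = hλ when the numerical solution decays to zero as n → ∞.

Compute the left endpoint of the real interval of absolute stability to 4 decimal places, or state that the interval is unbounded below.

z* = -0.8182.

With y'=λy (z=hλ):
  k1=λy_n ⇒ h·k1=z·y_n;  k2=λ(1+11/12z)y_n ⇒ h·k2=z(1+11/12z)y_n
  y_{n+1}/y_n = 1 − 1/3z + 4/3z(1+11/12z) = 1 + z + 11/9z²
  Hence R(z) = 1 + z + 11/9z².

Need |R(x)|<1, x<0.
x=-0.68: |R|=0.8852
R=1: x+11/9x²=0 ⇒ x=−9/11=-0.8182; min R=1−1/(4·11/9)=0.7955>−1
Confirm numerically:
  x=-0.787: |R|=0.97001 <1
  x=-0.550: |R|=0.81972 <1
  x=-0.481: |R|=0.80177 <1
  x=-0.963: |R|=1.17045 >1
  x=-0.866: |R|=1.05061 >1
So |R|<1 on (-0.8182, 0).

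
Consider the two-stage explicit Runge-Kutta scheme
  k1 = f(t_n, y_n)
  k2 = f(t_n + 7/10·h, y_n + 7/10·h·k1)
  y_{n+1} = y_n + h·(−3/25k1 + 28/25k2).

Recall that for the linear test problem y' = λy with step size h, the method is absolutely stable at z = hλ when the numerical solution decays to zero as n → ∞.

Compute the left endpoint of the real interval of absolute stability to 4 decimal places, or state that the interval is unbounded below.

Test eqn y'=λy, z=hλ:
  k1=λy_n ⇒ h·k1=z·y_n;  k2=λ(1+7/10z)y_n ⇒ h·k2=z(1+7/10z)y_n
  y_{n+1}/y_n = 1 − 3/25z + 28/25z(1+7/10z) = 1 + z + 98/125z²
  Hence R(z) = 1 + z + 98/125z².

Need |R(x)|<1, x<0.
x=-1.49: |R|=1.2506
R=1: x+98/125x²=0 ⇒ x=−125/98=-1.2755; min R=1−1/(4·98/125)=0.6811>−1
Confirm numerically:
  x=-0.991: |R|=0.77895 <1
  x=-0.875: |R|=0.72525 <1
  x=-0.803: |R|=0.70253 <1
  x=-0.543: |R|=0.68816 <1
  x=-1.640: |R|=1.46865 >1
  x=-1.595: |R|=1.39952 >1
  x=-1.488: |R|=1.24789 >1
Interval (-1.2755, 0).

left endpoint -1.2755.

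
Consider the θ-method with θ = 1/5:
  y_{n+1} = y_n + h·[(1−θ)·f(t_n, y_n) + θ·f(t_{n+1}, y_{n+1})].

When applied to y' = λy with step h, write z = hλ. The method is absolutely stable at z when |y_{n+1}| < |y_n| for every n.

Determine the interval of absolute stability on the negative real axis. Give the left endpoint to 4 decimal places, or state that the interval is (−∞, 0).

(-3.3333, 0).

Set f=λy, z=hλ:
  y_{n+1} = y_n + z·[4/5·y_n + 1/5·y_{n+1}] ⇒ (1 − 1/5z)y_{n+1} = (1 + 4/5z)y_n
  so R(z) = (1 + 4/5z)/(1 − 1/5z).

Need |R(x)|<1, x<0.
x=-1.04: |R|=0.1391
R=−1: 1+4/5x = −1+1/5x ⇒ -3/5x=2 ⇒ x=2/(-3/5)=-3.3333
Confirm numerically:
  x=-2.624: |R|=0.72088 <1
  x=-2.516: |R|=0.67376 <1
  x=-2.490: |R|=0.66222 <1
  x=-2.362: |R|=0.60418 <1
  x=-3.848: |R|=1.17450 >1
  x=-3.608: |R|=1.09572 >1
Interval (-3.3333, 0).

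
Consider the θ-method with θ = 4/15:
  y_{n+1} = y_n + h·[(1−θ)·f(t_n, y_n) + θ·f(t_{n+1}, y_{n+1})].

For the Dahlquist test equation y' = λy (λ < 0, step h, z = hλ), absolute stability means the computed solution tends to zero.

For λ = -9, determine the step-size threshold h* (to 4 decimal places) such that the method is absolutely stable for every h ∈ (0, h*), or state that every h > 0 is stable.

With y'=λy (z=hλ):
  y_{n+1} = y_n + z·[11/15·y_n + 4/15·y_{n+1}] ⇒ (1 − 4/15z)y_{n+1} = (1 + 11/15z)y_n
  so R(z) = (1 + 11/15z)/(1 − 4/15z).

Solve |R(x)|<1 on ℝ⁻.
x=-0.31: |R|=0.7137
R=−1: 1+11/15x = −1+4/15x ⇒ -7/15x=2 ⇒ x=2/(-7/15)=-4.2857
Confirm numerically:
  x=-3.811: |R|=0.89013 <1
  x=-2.444: |R|=0.47966 <1
  x=-2.325: |R|=0.43519 <1
  x=-4.837: |R|=1.11235 >1
  x=-4.740: |R|=1.09364 >1
Interval (-4.2857, 0).

(-4.2857,0); λ=-9 ⇒ h* = (30/7)/9 = 0.4762.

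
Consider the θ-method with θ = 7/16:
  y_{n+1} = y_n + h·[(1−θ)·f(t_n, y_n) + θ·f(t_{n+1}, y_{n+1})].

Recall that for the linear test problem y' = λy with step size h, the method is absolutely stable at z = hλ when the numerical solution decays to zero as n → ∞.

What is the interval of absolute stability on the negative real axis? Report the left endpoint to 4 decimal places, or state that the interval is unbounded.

(-16.0000, 0).

On y'=λy, z=hλ:
  y_{n+1} = y_n + z·[9/16·y_n + 7/16·y_{n+1}] ⇒ (1 − 7/16z)y_{n+1} = (1 + 9/16z)y_n
  so R(z) = (1 + 9/16z)/(1 − 7/16z).

Solve |R(x)|<1 on ℝ⁻.
x=-1.39: |R|=0.1356
R=−1: 1+9/16x = −1+7/16x ⇒ -1/8x=2 ⇒ x=2/(-1/8)=-16.0000
Confirm numerically:
  x=-15.669: |R|=0.99473 <1
  x=-12.774: |R|=0.93880 <1
  x=-10.393: |R|=0.87365 <1
  x=-8.223: |R|=0.78856 <1
  x=-16.366: |R|=1.00561 >1
  x=-16.085: |R|=1.00132 >1
Stable set (-16.0000, 0).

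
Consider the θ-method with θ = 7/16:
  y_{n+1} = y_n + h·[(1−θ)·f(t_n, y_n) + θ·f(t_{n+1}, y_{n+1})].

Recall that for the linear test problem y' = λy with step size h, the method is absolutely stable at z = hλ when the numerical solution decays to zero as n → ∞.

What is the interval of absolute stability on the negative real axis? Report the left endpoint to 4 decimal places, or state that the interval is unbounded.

With y'=λy (z=hλ):
  y_{n+1} = y_n + z·[9/16·y_n + 7/16·y_{n+1}] ⇒ (1 − 7/16z)y_{n+1} = (1 + 9/16z)y_n
  Hence R(z) = (1 + 9/16z)/(1 − 7/16z).

Solve |R(x)|<1 on ℝ⁻.
x=-1.56: |R|=0.0728
R=−1: 1+9/16x = −1+7/16x ⇒ -1/8x=2 ⇒ x=2/(-1/8)=-16.0000
Confirm numerically:
  x=-12.742: |R|=0.93806 <1
  x=-11.440: |R|=0.90508 <1
  x=-11.002: |R|=0.89253 <1
  x=-16.582: |R|=1.00881 >1
  x=-16.138: |R|=1.00214 >1
  x=-16.043: |R|=1.00067 >1
So |R|<1 on (-16.0000, 0).

z∈(-16.0000,0).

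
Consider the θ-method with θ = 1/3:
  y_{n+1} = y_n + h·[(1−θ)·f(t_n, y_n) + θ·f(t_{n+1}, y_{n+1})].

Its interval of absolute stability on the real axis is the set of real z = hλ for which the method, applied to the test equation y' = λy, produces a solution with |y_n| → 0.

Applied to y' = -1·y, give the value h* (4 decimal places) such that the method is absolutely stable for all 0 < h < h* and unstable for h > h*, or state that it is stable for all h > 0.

(-6.0000,0); λ=-1 ⇒ h* = (6)/1 = 6.0000.

On y'=λy, z=hλ:
  y_{n+1} = y_n + z·[2/3·y_n + 1/3·y_{n+1}] ⇒ (1 − 1/3z)y_{n+1} = (1 + 2/3z)y_n
  ⇒ R(z) = (1 + 2/3z)/(1 − 1/3z).

Find x<0 with |R(x)|<1.
x=-0.86: |R|=0.3316
R=−1: 1+2/3x = −1+1/3x ⇒ -1/3x=2 ⇒ x=2/(-1/3)=-6.0000
Confirm numerically:
  x=-5.870: |R|=0.98534 <1
  x=-3.095: |R|=0.52338 <1
  x=-2.745: |R|=0.43342 <1
  x=-6.487: |R|=1.05133 >1
  x=-6.345: |R|=1.03692 >1
  x=-6.120: |R|=1.01316 >1
So |R|<1 on (-6.0000, 0).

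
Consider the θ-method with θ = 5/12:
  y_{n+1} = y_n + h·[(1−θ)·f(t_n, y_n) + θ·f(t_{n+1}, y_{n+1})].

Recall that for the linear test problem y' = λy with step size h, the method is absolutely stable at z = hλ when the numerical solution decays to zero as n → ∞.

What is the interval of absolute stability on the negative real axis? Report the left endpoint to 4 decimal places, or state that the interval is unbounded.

(-12.0000, 0).

With y'=λy (z=hλ):
  y_{n+1} = y_n + z·[7/12·y_n + 5/12·y_{n+1}] ⇒ (1 − 5/12z)y_{n+1} = (1 + 7/12z)y_n
  R(z) = (1 + 7/12z)/(1 − 5/12z).

Find x<0 with |R(x)|<1.
x=-1.72: |R|=0.0019
R=−1: 1+7/12x = −1+5/12x ⇒ -1/6x=2 ⇒ x=2/(-1/6)=-12.0000
Confirm numerically:
  x=-11.922: |R|=0.99782 <1
  x=-8.576: |R|=0.87522 <1
  x=-8.541: |R|=0.87354 <1
  x=-8.067: |R|=0.84970 <1
  x=-12.532: |R|=1.01425 >1
  x=-12.517: |R|=1.01386 >1
  x=-12.494: |R|=1.01327 >1
Interval (-12.0000, 0).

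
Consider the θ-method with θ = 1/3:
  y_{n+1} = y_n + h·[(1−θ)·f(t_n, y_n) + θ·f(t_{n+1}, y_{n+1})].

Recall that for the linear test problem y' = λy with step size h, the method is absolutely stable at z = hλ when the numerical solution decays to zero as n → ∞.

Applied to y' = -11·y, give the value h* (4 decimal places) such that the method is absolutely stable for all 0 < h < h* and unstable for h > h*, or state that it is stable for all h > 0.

(-6.0000,0); λ=-11 ⇒ h* = (6)/11 = 0.5455.

Set f=λy, z=hλ:
  y_{n+1} = y_n + z·[2/3·y_n + 1/3·y_{n+1}] ⇒ (1 − 1/3z)y_{n+1} = (1 + 2/3z)y_n
  Hence R(z) = (1 + 2/3z)/(1 − 1/3z).

Solve |R(x)|<1 on ℝ⁻.
x=-1.53: |R|=0.0132
R=−1: 1+2/3x = −1+1/3x ⇒ -1/3x=2 ⇒ x=2/(-1/3)=-6.0000
Confirm numerically:
  x=-4.025: |R|=0.71886 <1
  x=-3.946: |R|=0.70429 <1
  x=-3.681: |R|=0.65290 <1
  x=-2.749: |R|=0.43451 <1
  x=-6.394: |R|=1.04194 >1
  x=-6.364: |R|=1.03887 >1
So |R|<1 on (-6.0000, 0).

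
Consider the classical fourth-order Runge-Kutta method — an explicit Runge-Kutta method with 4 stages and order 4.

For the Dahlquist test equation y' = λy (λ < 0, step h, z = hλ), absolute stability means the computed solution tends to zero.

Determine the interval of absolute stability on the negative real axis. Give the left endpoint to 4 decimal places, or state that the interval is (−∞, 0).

Set f=λy, z=hλ:
  order 4, 4-stage ⇒ R(z)=1+z+z^2/2+z^3/6+z^4/24
  (e.g. R(-1.14)=0.33325, |R|=0.33325)

Need |R(x)|<1, x<0.
x=-1.14: |R|=0.3332
|R(-2.84)|=1.0857 |R(-1.8)|=0.2854 |R(-1.07)|=0.3529
Bisect:
  x_lo=-3.2175 |R|=1.8727  x_hi=-0.1194 |R|=0.8875
  mid=-1.66845 |R|=0.27221 →hi
  mid=-2.44298 |R|=0.59520 →hi
  mid=-2.83025 |R|=1.06992 →lo
  mid=-2.63662 |R|=0.79802 →hi
  mid=-2.73343 |R|=0.92459 →hi
  mid=-2.78184 |R|=0.99481 →hi
  mid=-2.80605 |R|=1.03174 →lo
  ...
  [-2.78544,-2.78525] ⇒ x*=-2.7853
So |R|<1 on (-2.7853, 0).

z∈(-2.7853,0).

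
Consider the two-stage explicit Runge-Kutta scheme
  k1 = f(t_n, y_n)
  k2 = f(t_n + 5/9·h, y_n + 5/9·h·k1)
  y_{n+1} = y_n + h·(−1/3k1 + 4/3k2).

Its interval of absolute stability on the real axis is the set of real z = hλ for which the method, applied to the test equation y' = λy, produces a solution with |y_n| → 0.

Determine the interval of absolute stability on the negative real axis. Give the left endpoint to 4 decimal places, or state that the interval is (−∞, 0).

(-1.3500, 0).

With y'=λy (z=hλ):
  k1=λy_n ⇒ h·k1=z·y_n;  k2=λ(1+5/9z)y_n ⇒ h·k2=z(1+5/9z)y_n
  y_{n+1}/y_n = 1 − 1/3z + 4/3z(1+5/9z) = 1 + z + 20/27z²
  ⇒ R(z) = 1 + z + 20/27z².

Solve |R(x)|<1 on ℝ⁻.
x=-1.75: |R|=1.5185
R=1: x+20/27x²=0 ⇒ x=−27/20=-1.3500; min R=1−1/(4·20/27)=0.6625>−1
Confirm numerically:
  x=-1.206: |R|=0.87136 <1
  x=-1.173: |R|=0.84621 <1
  x=-0.851: |R|=0.68545 <1
  x=-1.488: |R|=1.15211 >1
  x=-1.482: |R|=1.14491 >1
Interval (-1.3500, 0).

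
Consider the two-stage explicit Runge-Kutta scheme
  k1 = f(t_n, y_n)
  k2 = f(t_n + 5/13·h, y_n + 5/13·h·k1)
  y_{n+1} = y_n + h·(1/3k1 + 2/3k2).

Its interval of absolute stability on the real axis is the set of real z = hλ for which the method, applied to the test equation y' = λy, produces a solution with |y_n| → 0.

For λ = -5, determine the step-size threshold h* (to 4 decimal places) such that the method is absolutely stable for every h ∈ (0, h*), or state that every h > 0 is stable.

(-3.9000,0); λ=-5 ⇒ h* = (39/10)/5 = 0.7800.

With y'=λy (z=hλ):
  k1=λy_n ⇒ h·k1=z·y_n;  k2=λ(1+5/13z)y_n ⇒ h·k2=z(1+5/13z)y_n
  y_{n+1}/y_n = 1 + 1/3z + 2/3z(1+5/13z) = 1 + z + 10/39z²
  so R(z) = 1 + z + 10/39z².

Boundary: |R(x)|=1, x<0.
x=-1.13: |R|=0.1974
R=1: x+10/39x²=0 ⇒ x=−39/10=-3.9000; min R=1−1/(4·10/39)=0.0250>−1
Confirm numerically:
  x=-3.391: |R|=0.55743 <1
  x=-2.756: |R|=0.19157 <1
  x=-2.730: |R|=0.18100 <1
  x=-2.091: |R|=0.03010 <1
  x=-4.469: |R|=1.65202 >1
  x=-4.003: |R|=1.10572 >1
  x=-3.939: |R|=1.03939 >1
Stable set (-3.9000, 0).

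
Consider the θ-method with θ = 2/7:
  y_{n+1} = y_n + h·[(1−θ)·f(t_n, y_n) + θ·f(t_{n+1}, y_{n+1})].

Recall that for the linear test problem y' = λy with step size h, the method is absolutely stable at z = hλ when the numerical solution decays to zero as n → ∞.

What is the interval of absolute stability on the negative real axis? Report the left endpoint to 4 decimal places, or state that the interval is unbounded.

(-4.6667, 0).

Set f=λy, z=hλ:
  y_{n+1} = y_n + z·[5/7·y_n + 2/7·y_{n+1}] ⇒ (1 − 2/7z)y_{n+1} = (1 + 5/7z)y_n
  R(z) = (1 + 5/7z)/(1 − 2/7z).

Need |R(x)|<1, x<0.
x=-0.31: |R|=0.7152
R=−1: 1+5/7x = −1+2/7x ⇒ -3/7x=2 ⇒ x=2/(-3/7)=-4.6667
Confirm numerically:
  x=-4.049: |R|=0.87727 <1
  x=-3.187: |R|=0.66809 <1
  x=-2.751: |R|=0.54031 <1
  x=-4.907: |R|=1.04288 >1
  x=-4.833: |R|=1.02994 >1
Interval (-4.6667, 0).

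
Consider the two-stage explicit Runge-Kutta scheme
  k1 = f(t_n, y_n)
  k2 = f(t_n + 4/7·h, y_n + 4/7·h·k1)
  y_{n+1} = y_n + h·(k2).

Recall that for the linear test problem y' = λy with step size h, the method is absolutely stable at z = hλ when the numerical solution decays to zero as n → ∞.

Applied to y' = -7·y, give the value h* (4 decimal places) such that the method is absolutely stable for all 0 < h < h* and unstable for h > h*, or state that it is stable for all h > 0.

On y'=λy, z=hλ:
  k1=λy_n ⇒ h·k1=z·y_n;  k2=λ(1+4/7z)y_n ⇒ h·k2=z(1+4/7z)y_n
  y_{n+1}/y_n = 1 + z(1+4/7z) = 1 + z + 4/7z²
  Hence R(z) = 1 + z + 4/7z².

Boundary: |R(x)|=1, x<0.
x=-1.57: |R|=0.8385
R=1: x+4/7x²=0 ⇒ x=−7/4=-1.7500; min R=1−1/(4·4/7)=0.5625>−1
Confirm numerically:
  x=-1.640: |R|=0.89691 <1
  x=-0.996: |R|=0.57087 <1
  x=-0.907: |R|=0.56309 <1
  x=-2.290: |R|=1.70663 >1
  x=-2.123: |R|=1.45250 >1
Stable set (-1.7500, 0).

(-1.7500,0); λ=-7 ⇒ h* = (7/4)/7 = 0.2500.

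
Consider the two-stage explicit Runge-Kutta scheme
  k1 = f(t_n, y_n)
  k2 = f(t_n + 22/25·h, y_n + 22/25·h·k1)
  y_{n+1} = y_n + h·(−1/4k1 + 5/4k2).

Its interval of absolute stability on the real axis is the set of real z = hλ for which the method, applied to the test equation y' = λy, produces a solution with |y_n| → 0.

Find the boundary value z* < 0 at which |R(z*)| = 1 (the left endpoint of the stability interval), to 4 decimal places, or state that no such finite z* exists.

On y'=λy, z=hλ:
  k1=λy_n ⇒ h·k1=z·y_n;  k2=λ(1+22/25z)y_n ⇒ h·k2=z(1+22/25z)y_n
  y_{n+1}/y_n = 1 − 1/4z + 5/4z(1+22/25z) = 1 + z + 11/10z²
  Hence R(z) = 1 + z + 11/10z².

Boundary: |R(x)|=1, x<0.
x=-0.61: |R|=0.7993
R=1: x+11/10x²=0 ⇒ x=−10/11=-0.9091; min R=1−1/(4·11/10)=0.7727>−1
Confirm numerically:
  x=-0.691: |R|=0.83423 <1
  x=-0.592: |R|=0.79351 <1
  x=-0.559: |R|=0.78473 <1
  x=-0.399: |R|=0.77612 <1
  x=-1.405: |R|=1.76643 >1
  x=-1.113: |R|=1.24965 >1
  x=-1.108: |R|=1.24243 >1
Interval (-0.9091, 0).

z* = -0.9091.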